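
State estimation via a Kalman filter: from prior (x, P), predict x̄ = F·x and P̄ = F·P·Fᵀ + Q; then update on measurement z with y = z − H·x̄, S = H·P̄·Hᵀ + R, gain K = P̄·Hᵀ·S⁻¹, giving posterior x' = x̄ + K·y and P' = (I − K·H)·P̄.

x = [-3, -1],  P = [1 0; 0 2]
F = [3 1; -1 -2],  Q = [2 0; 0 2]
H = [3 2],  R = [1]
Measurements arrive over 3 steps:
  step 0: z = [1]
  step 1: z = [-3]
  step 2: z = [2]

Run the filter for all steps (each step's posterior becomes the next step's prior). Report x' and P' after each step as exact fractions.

step 0: x' = [-85/26, 137/26], P' = [389/78 -571/78; -571/78 857/78]
step 1: x' = [335/5003, -16341/10006], P' = [15728/15009 -7406/5003; -7406/5003 23339/10006]
step 2: x' = [-4420053/3043951, 9675559/3043951], P' = [3148309/3043951 -4426002/3043951; -4426002/3043951 6947794/3043951]

step 0: x̄ = F·x = [-10, 5]
step 0: P̄ = F·P·Fᵀ + Q = [13 -7; -7 11]
step 0: y = z − H·x̄ = [21]
step 0: S = H·P̄·Hᵀ + R = [78]
step 0: K = P̄·Hᵀ·S⁻¹ = [25/78; 1/78]
step 0: x' = x̄ + K·y = [-85/26, 137/26]
step 0: P' = (I − K·H)·P̄ = [389/78 -571/78; -571/78 857/78]
step 1: x̄ = F·x = [-59/13, -189/26]
step 1: P̄ = F·P·Fᵀ + Q = [544/39 186/13; 186/13 563/26]
step 1: y = z − H·x̄ = [327/13]
step 1: S = H·P̄·Hᵀ + R = [5003/13]
step 1: K = P̄·Hᵀ·S⁻¹ = [916/5003; 1121/5003]
step 1: x' = x̄ + K·y = [335/5003, -16341/10006]
step 1: P' = (I − K·H)·P̄ = [15728/15009 -7406/5003; -7406/5003 23339/10006]
step 2: x̄ = F·x = [-14331/10006, 16006/5003]
step 2: P̄ = F·P·Fᵀ + Q = [48847/10006 12775/5003; 12775/5003 96908/15009]
step 2: y = z − H·x̄ = [-1019/10006]
step 2: S = H·P̄·Hᵀ + R = [3043951/30018]
step 2: K = P̄·Hᵀ·S⁻¹ = [592923/3043951; 617582/3043951]
step 2: x' = x̄ + K·y = [-4420053/3043951, 9675559/3043951]
step 2: P' = (I − K·H)·P̄ = [3148309/3043951 -4426002/3043951; -4426002/3043951 6947794/3043951]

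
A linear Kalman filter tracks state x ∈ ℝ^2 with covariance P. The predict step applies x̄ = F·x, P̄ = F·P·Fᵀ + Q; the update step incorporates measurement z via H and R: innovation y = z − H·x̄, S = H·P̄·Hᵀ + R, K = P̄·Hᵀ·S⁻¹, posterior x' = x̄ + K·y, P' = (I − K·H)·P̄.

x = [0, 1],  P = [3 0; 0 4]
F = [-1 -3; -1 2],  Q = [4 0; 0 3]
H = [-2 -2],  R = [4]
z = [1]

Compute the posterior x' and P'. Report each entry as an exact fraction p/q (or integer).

x̄ = F·x = [-3, 2]
P̄ = F·P·Fᵀ + Q = [43 -21; -21 22]
y = z − H·x̄ = [-1]
S = H·P̄·Hᵀ + R = [96]
K = P̄·Hᵀ·S⁻¹ = [-11/24; -1/48]
x' = x̄ + K·y = [-61/24, 97/48]
P' = (I − K·H)·P̄ = [137/6 -263/12; -263/12 527/24]

x' = [-61/24, 97/48]
P' = [137/6 -263/12; -263/12 527/24]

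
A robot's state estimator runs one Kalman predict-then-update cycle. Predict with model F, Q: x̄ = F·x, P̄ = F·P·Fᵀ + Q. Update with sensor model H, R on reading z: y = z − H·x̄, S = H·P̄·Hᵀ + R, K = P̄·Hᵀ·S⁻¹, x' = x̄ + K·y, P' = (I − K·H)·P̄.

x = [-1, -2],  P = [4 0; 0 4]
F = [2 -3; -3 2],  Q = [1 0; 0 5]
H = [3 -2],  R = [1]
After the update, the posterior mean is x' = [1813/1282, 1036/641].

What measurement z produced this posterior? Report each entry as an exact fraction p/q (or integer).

x̄ = F·x = [4, -1]
P̄ = F·P·Fᵀ + Q = [53 -48; -48 57]
S = H·P̄·Hᵀ + R = [1282]
K = P̄·Hᵀ·S⁻¹ = [255/1282; -129/641]
x' − x̄ = [-3315/1282, 1677/641] = K·y
y = (KᵀK)⁻¹·Kᵀ·(x' − x̄) = [-13]
z = y + H·x̄ = [-13] + [14] = [1]

z = [1]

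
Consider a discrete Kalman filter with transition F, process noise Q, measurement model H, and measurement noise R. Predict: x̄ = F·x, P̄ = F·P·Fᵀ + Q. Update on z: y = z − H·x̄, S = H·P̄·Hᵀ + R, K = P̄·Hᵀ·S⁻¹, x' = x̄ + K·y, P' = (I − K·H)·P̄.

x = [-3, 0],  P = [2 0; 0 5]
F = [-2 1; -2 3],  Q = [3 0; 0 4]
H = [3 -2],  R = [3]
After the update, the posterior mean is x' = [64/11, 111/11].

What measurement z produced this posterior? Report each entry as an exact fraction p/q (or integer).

x̄ = F·x = [6, 6]
P̄ = F·P·Fᵀ + Q = [16 23; 23 57]
S = H·P̄·Hᵀ + R = [99]
K = P̄·Hᵀ·S⁻¹ = [2/99; -5/11]
x' − x̄ = [-2/11, 45/11] = K·y
y = (KᵀK)⁻¹·Kᵀ·(x' − x̄) = [-9]
z = y + H·x̄ = [-9] + [6] = [-3]

z = [-3]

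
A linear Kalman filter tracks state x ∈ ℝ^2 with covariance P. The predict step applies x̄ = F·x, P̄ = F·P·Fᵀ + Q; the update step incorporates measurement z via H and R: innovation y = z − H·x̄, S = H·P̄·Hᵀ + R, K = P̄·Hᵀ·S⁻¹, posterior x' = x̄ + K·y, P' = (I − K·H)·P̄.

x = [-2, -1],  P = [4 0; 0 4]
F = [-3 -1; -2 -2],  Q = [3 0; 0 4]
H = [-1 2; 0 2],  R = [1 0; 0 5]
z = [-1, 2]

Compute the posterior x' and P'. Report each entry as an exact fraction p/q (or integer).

x̄ = F·x = [7, 6]
P̄ = F·P·Fᵀ + Q = [43 32; 32 36]
y = z − H·x̄ = [-6, -10]
S = H·P̄·Hᵀ + R = [60 80; 80 149]
K = P̄·Hᵀ·S⁻¹ = [-1991/2540 108/127; 10/127 56/127]
x' = x̄ + K·y = [4063/1270, 142/127]
P' = (I − K·H)·P̄ = [12791/2540 270/127; 270/127 140/127]

x' = [4063/1270, 142/127]
P' = [12791/2540 270/127; 270/127 140/127]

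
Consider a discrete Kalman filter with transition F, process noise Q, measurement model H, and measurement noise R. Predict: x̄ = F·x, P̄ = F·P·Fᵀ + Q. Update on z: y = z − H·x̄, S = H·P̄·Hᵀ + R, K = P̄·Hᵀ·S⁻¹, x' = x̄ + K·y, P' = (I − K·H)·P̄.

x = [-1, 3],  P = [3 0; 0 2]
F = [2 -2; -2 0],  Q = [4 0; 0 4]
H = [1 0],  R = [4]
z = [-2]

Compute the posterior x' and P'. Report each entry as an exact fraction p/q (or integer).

x' = [-20/7, -4/7]
P' = [24/7 -12/7; -12/7 76/7]

x̄ = F·x = [-8, 2]
P̄ = F·P·Fᵀ + Q = [24 -12; -12 16]
y = z − H·x̄ = [6]
S = H·P̄·Hᵀ + R = [28]
K = P̄·Hᵀ·S⁻¹ = [6/7; -3/7]
x' = x̄ + K·y = [-20/7, -4/7]
P' = (I − K·H)·P̄ = [24/7 -12/7; -12/7 76/7]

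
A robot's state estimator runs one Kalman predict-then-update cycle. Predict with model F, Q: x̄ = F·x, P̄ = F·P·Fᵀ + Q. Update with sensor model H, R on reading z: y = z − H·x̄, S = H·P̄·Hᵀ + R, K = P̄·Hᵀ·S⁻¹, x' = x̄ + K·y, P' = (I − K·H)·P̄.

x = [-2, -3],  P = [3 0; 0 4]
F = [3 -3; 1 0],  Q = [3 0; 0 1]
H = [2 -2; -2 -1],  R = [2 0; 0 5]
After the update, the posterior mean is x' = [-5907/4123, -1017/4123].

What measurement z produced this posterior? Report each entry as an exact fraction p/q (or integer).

z = [-3, 2]

x̄ = F·x = [3, -2]
P̄ = F·P·Fᵀ + Q = [66 9; 9 4]
S = H·P̄·Hᵀ + R = [210 -238; -238 309]
K = P̄·Hᵀ·S⁻¹ = [834/4123 -177/589; -1073/4123 -160/589]
x' − x̄ = [-18276/4123, 7229/4123] = K·y
y = (KᵀK)⁻¹·Kᵀ·(x' − x̄) = [-13, 6]
z = y + H·x̄ = [-13, 6] + [10, -4] = [-3, 2]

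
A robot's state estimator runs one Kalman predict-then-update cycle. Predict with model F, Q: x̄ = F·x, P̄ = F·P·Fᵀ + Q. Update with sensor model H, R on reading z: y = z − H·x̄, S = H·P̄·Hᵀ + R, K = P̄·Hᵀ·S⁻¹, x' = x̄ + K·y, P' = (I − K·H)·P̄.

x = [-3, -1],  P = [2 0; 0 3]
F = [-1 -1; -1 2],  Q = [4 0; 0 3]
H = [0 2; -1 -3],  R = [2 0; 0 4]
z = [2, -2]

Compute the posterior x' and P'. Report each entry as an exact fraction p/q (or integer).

x̄ = F·x = [4, 1]
P̄ = F·P·Fᵀ + Q = [9 -4; -4 17]
y = z − H·x̄ = [0, 5]
S = H·P̄·Hᵀ + R = [70 -94; -94 142]
K = P̄·Hᵀ·S⁻¹ = [-427/552 -271/552; 205/552 -47/552]
x' = x̄ + K·y = [853/552, 317/552]
P' = (I − K·H)·P̄ = [2365/552 -427/552; -427/552 205/552]

x' = [853/552, 317/552]
P' = [2365/552 -427/552; -427/552 205/552]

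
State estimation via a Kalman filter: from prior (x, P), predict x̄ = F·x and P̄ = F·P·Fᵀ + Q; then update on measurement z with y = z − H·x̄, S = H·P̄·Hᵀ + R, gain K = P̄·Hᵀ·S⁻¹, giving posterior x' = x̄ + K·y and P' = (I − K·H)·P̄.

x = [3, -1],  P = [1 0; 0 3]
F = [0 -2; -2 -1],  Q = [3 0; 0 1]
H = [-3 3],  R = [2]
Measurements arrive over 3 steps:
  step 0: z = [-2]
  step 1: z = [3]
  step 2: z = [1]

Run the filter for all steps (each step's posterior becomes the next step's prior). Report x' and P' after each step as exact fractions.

step 0: x̄ = F·x = [2, -5]
step 0: P̄ = F·P·Fᵀ + Q = [15 6; 6 8]
step 0: y = z − H·x̄ = [19]
step 0: S = H·P̄·Hᵀ + R = [101]
step 0: K = P̄·Hᵀ·S⁻¹ = [-27/101; 6/101]
step 0: x' = x̄ + K·y = [-311/101, -391/101]
step 0: P' = (I − K·H)·P̄ = [786/101 768/101; 768/101 772/101]
step 1: x̄ = F·x = [782/101, 1013/101]
step 1: P̄ = F·P·Fᵀ + Q = [3391/101 4616/101; 4616/101 7089/101]
step 1: y = z − H·x̄ = [-390/101]
step 1: S = H·P̄·Hᵀ + R = [11434/101]
step 1: K = P̄·Hᵀ·S⁻¹ = [3675/11434; 7419/11434]
step 1: x' = x̄ + K·y = [37169/5717, 43016/5717]
step 1: P' = (I − K·H)·P̄ = [250169/11434 252619/11434; 252619/11434 257565/11434]
step 2: x̄ = F·x = [-86032/5717, -117354/5717]
step 2: P̄ = F·P·Fᵀ + Q = [532281/5717 762803/5717; 762803/5717 2280151/11434]
step 2: y = z − H·x̄ = [99683/5717]
step 2: S = H·P̄·Hᵀ + R = [2664377/11434]
step 2: K = P̄·Hᵀ·S⁻¹ = [1383132/2664377; 2263635/2664377]
step 2: x' = x̄ + K·y = [-15978124/2664377, -15222909/2664377]
step 2: P' = (I − K·H)·P̄ = [80753925/2664377 81676013/2664377; 81676013/2664377 83185103/2664377]

step 0: x' = [-311/101, -391/101], P' = [786/101 768/101; 768/101 772/101]
step 1: x' = [37169/5717, 43016/5717], P' = [250169/11434 252619/11434; 252619/11434 257565/11434]
step 2: x' = [-15978124/2664377, -15222909/2664377], P' = [80753925/2664377 81676013/2664377; 81676013/2664377 83185103/2664377]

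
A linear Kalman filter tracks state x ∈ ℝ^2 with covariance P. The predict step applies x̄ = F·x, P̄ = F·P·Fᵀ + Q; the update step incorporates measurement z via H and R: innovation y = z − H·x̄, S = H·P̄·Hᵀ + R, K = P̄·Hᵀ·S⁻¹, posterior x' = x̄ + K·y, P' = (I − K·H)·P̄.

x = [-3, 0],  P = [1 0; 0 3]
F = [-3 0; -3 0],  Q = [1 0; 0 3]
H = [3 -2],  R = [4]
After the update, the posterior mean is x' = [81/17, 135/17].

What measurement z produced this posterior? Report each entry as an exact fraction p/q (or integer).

z = [-3]

x̄ = F·x = [9, 9]
P̄ = F·P·Fᵀ + Q = [10 9; 9 12]
S = H·P̄·Hᵀ + R = [34]
K = P̄·Hᵀ·S⁻¹ = [6/17; 3/34]
x' − x̄ = [-72/17, -18/17] = K·y
y = (KᵀK)⁻¹·Kᵀ·(x' − x̄) = [-12]
z = y + H·x̄ = [-12] + [9] = [-3]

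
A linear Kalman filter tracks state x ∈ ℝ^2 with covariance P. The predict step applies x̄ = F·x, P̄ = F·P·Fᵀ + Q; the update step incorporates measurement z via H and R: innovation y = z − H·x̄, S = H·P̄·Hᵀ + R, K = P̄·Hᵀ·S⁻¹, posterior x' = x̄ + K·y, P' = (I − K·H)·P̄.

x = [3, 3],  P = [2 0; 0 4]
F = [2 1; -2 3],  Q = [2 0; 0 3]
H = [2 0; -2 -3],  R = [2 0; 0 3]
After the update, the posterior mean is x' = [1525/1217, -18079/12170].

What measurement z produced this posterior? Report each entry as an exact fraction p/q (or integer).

z = [2, 2]

x̄ = F·x = [9, 3]
P̄ = F·P·Fᵀ + Q = [14 4; 4 47]
S = H·P̄·Hᵀ + R = [58 -80; -80 530]
K = P̄·Hᵀ·S⁻¹ = [582/1217 -4/1217; -384/1217 -4001/12170]
x' − x̄ = [-9428/1217, -54589/12170] = K·y
y = (KᵀK)⁻¹·Kᵀ·(x' − x̄) = [-16, 29]
z = y + H·x̄ = [-16, 29] + [18, -27] = [2, 2]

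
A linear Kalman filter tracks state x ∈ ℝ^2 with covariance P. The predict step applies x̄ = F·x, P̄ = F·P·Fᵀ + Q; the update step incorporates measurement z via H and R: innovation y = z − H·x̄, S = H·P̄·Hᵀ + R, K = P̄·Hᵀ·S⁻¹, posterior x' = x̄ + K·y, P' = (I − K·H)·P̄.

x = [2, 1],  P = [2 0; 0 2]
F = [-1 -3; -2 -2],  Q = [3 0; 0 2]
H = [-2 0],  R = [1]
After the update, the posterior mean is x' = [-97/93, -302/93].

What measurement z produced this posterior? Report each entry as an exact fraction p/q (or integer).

z = [2]

x̄ = F·x = [-5, -6]
P̄ = F·P·Fᵀ + Q = [23 16; 16 18]
S = H·P̄·Hᵀ + R = [93]
K = P̄·Hᵀ·S⁻¹ = [-46/93; -32/93]
x' − x̄ = [368/93, 256/93] = K·y
y = (KᵀK)⁻¹·Kᵀ·(x' − x̄) = [-8]
z = y + H·x̄ = [-8] + [10] = [2]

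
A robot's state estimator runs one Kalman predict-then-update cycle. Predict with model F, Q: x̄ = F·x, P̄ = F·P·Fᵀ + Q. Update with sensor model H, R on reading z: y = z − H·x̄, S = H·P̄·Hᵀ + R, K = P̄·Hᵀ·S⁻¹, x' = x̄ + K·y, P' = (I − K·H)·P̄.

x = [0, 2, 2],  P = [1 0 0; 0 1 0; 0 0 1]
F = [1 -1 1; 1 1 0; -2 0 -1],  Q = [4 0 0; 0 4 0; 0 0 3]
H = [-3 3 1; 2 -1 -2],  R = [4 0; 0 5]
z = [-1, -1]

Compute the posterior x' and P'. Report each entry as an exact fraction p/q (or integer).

x̄ = F·x = [0, 2, -2]
P̄ = F·P·Fᵀ + Q = [7 0 -3; 0 6 -2; -3 -2 8]
y = z − H·x̄ = [-5, -3]
S = H·P̄·Hᵀ + R = [135 -86; -86 87]
K = P̄·Hᵀ·S⁻¹ = [-368/4349 636/4349; 1220/4349 1106/4349; -763/4349 -1754/4349]
x' = x̄ + K·y = [-68/4349, -720/4349, 379/4349]
P' = (I − K·H)·P̄ = [8891/4349 7160/4349 3721/4349; 7160/4349 8786/4349 2/4349; 3721/4349 2/4349 8105/4349]

x' = [-68/4349, -720/4349, 379/4349]
P' = [8891/4349 7160/4349 3721/4349; 7160/4349 8786/4349 2/4349; 3721/4349 2/4349 8105/4349]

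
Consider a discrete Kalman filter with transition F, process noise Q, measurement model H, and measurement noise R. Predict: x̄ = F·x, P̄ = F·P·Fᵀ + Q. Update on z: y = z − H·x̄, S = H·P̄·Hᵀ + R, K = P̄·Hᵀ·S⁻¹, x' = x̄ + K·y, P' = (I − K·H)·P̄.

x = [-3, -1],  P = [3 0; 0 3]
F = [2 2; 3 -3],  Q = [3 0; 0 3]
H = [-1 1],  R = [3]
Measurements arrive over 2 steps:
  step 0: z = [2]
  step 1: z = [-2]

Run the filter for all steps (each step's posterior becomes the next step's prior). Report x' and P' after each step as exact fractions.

step 0: x̄ = F·x = [-8, -6]
step 0: P̄ = F·P·Fᵀ + Q = [27 0; 0 57]
step 0: y = z − H·x̄ = [0]
step 0: S = H·P̄·Hᵀ + R = [87]
step 0: K = P̄·Hᵀ·S⁻¹ = [-9/29; 19/29]
step 0: x' = x̄ + K·y = [-8, -6]
step 0: P' = (I − K·H)·P̄ = [540/29 513/29; 513/29 570/29]
step 1: x̄ = F·x = [-28, -6]
step 1: P̄ = F·P·Fᵀ + Q = [8631/29 -180/29; -180/29 843/29]
step 1: y = z − H·x̄ = [-24]
step 1: S = H·P̄·Hᵀ + R = [9921/29]
step 1: K = P̄·Hᵀ·S⁻¹ = [-2937/3307; 341/3307]
step 1: x' = x̄ + K·y = [-22108/3307, -28026/3307]
step 1: P' = (I − K·H)·P̄ = [91890/3307 83079/3307; 83079/3307 84102/3307]

step 0: x' = [-8, -6], P' = [540/29 513/29; 513/29 570/29]
step 1: x' = [-22108/3307, -28026/3307], P' = [91890/3307 83079/3307; 83079/3307 84102/3307]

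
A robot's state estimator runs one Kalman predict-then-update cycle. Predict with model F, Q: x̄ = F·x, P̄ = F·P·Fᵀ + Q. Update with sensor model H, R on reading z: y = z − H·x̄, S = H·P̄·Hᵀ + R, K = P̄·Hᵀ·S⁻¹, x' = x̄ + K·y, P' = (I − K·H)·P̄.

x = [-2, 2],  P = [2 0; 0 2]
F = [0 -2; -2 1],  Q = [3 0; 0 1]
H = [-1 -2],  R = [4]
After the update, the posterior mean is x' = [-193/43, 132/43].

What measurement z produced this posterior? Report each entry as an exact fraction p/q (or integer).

x̄ = F·x = [-4, 6]
P̄ = F·P·Fᵀ + Q = [11 -4; -4 11]
S = H·P̄·Hᵀ + R = [43]
K = P̄·Hᵀ·S⁻¹ = [-3/43; -18/43]
x' − x̄ = [-21/43, -126/43] = K·y
y = (KᵀK)⁻¹·Kᵀ·(x' − x̄) = [7]
z = y + H·x̄ = [7] + [-8] = [-1]

z = [-1]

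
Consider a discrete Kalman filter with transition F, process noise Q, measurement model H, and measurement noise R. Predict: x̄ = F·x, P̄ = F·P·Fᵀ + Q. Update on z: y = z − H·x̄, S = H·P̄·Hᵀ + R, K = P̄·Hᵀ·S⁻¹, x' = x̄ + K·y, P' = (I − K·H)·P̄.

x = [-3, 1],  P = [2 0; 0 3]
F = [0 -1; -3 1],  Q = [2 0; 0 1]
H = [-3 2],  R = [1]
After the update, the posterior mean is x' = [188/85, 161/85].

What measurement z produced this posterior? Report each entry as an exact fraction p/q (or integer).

z = [-3]

x̄ = F·x = [-1, 10]
P̄ = F·P·Fᵀ + Q = [5 -3; -3 22]
S = H·P̄·Hᵀ + R = [170]
K = P̄·Hᵀ·S⁻¹ = [-21/170; 53/170]
x' − x̄ = [273/85, -689/85] = K·y
y = (KᵀK)⁻¹·Kᵀ·(x' − x̄) = [-26]
z = y + H·x̄ = [-26] + [23] = [-3]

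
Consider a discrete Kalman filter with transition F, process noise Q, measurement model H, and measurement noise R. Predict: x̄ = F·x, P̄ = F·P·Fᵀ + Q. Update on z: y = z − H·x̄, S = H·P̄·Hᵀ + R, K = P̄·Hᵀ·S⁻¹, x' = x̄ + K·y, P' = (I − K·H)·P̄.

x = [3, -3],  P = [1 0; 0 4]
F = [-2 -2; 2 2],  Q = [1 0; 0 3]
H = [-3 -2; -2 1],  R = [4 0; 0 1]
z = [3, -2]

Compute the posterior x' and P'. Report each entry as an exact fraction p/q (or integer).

x̄ = F·x = [0, 0]
P̄ = F·P·Fᵀ + Q = [21 -20; -20 23]
y = z − H·x̄ = [3, -2]
S = H·P̄·Hᵀ + R = [45 60; 60 188]
K = P̄·Hᵀ·S⁻¹ = [-151/1215 -47/162; -287/1215 133/324]
x' = x̄ + K·y = [28/135, -413/270]
P' = (I − K·H)·P̄ = [187/1215 43/2430; 43/2430 2167/4860]

x' = [28/135, -413/270]
P' = [187/1215 43/2430; 43/2430 2167/4860]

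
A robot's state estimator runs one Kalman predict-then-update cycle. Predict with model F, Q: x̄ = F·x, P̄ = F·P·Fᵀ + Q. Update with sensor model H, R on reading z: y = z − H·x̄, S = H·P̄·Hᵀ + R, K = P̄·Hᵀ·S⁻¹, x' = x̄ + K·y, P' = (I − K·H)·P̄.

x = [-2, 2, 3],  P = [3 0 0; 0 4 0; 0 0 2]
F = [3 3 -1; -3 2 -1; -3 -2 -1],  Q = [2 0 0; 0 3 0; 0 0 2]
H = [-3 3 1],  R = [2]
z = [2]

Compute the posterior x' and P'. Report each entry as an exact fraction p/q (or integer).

x' = [219/134, 2999/737, -7765/1474]
P' = [3159/134 1773/67 -1207/134; 1773/67 22576/737 -9059/737; -1207/134 -9059/737 14989/1474]

x̄ = F·x = [-3, 7, -1]
P̄ = F·P·Fᵀ + Q = [67 -1 -49; -1 48 13; -49 13 47]
y = z − H·x̄ = [-27]
S = H·P̄·Hᵀ + R = [1474]
K = P̄·Hᵀ·S⁻¹ = [-23/134; 80/737; 233/1474]
x' = x̄ + K·y = [219/134, 2999/737, -7765/1474]
P' = (I − K·H)·P̄ = [3159/134 1773/67 -1207/134; 1773/67 22576/737 -9059/737; -1207/134 -9059/737 14989/1474]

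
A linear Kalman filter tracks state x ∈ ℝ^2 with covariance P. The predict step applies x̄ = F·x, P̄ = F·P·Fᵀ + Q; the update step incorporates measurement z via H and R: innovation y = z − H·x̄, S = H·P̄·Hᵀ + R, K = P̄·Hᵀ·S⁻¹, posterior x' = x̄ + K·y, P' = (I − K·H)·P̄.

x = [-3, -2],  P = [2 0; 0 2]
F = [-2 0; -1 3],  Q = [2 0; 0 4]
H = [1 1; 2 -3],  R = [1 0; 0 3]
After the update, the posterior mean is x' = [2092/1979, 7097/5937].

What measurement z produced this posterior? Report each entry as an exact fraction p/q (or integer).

z = [2, -2]

x̄ = F·x = [6, -3]
P̄ = F·P·Fᵀ + Q = [10 4; 4 24]
S = H·P̄·Hᵀ + R = [43 -56; -56 211]
K = P̄·Hᵀ·S⁻¹ = [1134/1979 376/1979; 2324/5937 -1184/5937]
x' − x̄ = [-9782/1979, 24908/5937] = K·y
y = (KᵀK)⁻¹·Kᵀ·(x' − x̄) = [-1, -23]
z = y + H·x̄ = [-1, -23] + [3, 21] = [2, -2]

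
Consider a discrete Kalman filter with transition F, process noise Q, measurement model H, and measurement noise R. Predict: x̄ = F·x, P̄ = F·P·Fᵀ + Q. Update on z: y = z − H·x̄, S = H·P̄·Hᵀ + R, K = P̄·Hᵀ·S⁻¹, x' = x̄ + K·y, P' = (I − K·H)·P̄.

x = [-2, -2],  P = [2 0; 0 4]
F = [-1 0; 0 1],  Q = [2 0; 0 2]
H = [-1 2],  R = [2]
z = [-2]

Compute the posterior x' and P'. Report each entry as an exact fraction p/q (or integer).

x̄ = F·x = [2, -2]
P̄ = F·P·Fᵀ + Q = [4 0; 0 6]
y = z − H·x̄ = [4]
S = H·P̄·Hᵀ + R = [30]
K = P̄·Hᵀ·S⁻¹ = [-2/15; 2/5]
x' = x̄ + K·y = [22/15, -2/5]
P' = (I − K·H)·P̄ = [52/15 8/5; 8/5 6/5]

x' = [22/15, -2/5]
P' = [52/15 8/5; 8/5 6/5]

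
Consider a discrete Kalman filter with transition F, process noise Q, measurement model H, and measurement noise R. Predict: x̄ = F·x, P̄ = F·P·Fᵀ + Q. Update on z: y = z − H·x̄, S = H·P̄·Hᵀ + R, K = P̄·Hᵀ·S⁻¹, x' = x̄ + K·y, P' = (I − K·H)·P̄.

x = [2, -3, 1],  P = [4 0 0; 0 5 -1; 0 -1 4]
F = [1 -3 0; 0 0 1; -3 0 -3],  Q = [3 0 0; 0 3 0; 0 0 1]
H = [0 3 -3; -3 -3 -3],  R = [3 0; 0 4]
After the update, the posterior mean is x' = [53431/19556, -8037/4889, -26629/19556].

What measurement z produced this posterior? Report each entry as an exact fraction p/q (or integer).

x̄ = F·x = [11, 1, -9]
P̄ = F·P·Fᵀ + Q = [52 3 -21; 3 7 -12; -21 -12 73]
S = H·P̄·Hᵀ + R = [939 378; 378 652]
K = P̄·Hᵀ·S⁻¹ = [7125/39112 -20499/78224; 727/9778 -663/19556; -10075/39112 -2715/78224]
x' − x̄ = [-161685/19556, -12926/4889, 149375/19556] = K·y
y = (KᵀK)⁻¹·Kᵀ·(x' − x̄) = [-31, 10]
z = y + H·x̄ = [-31, 10] + [30, -9] = [-1, 1]

z = [-1, 1]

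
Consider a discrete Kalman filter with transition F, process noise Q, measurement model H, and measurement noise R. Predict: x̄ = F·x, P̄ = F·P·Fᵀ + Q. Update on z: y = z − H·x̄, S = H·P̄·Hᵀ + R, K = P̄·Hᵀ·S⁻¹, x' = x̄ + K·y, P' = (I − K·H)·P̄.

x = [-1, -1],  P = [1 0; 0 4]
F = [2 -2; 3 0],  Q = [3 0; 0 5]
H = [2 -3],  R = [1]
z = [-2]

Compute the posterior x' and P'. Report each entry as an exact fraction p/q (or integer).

x̄ = F·x = [0, -3]
P̄ = F·P·Fᵀ + Q = [23 6; 6 14]
y = z − H·x̄ = [-11]
S = H·P̄·Hᵀ + R = [147]
K = P̄·Hᵀ·S⁻¹ = [4/21; -10/49]
x' = x̄ + K·y = [-44/21, -37/49]
P' = (I − K·H)·P̄ = [53/3 82/7; 82/7 386/49]

x' = [-44/21, -37/49]
P' = [53/3 82/7; 82/7 386/49]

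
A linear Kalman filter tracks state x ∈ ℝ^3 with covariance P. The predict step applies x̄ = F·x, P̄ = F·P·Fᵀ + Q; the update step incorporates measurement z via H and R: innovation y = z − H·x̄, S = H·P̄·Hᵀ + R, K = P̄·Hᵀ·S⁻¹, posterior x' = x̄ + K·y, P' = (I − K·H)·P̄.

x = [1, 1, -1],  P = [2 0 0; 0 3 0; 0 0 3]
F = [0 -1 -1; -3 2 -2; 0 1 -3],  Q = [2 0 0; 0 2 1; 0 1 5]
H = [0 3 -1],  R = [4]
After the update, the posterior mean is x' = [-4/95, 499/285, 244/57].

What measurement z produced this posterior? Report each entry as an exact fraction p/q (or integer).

x̄ = F·x = [0, 1, 4]
P̄ = F·P·Fᵀ + Q = [8 0 6; 0 44 25; 6 25 35]
S = H·P̄·Hᵀ + R = [285]
K = P̄·Hᵀ·S⁻¹ = [-2/95; 107/285; 8/57]
x' − x̄ = [-4/95, 214/285, 16/57] = K·y
y = (KᵀK)⁻¹·Kᵀ·(x' − x̄) = [2]
z = y + H·x̄ = [2] + [-1] = [1]

z = [1]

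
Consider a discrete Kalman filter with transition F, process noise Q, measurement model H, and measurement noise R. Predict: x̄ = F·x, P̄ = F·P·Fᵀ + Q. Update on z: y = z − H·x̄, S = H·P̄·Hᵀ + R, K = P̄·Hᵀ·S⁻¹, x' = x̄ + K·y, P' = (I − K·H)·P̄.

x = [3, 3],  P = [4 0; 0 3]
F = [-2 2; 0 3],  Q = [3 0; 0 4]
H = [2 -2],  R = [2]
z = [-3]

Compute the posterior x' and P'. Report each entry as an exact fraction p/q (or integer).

x̄ = F·x = [0, 9]
P̄ = F·P·Fᵀ + Q = [31 18; 18 31]
y = z − H·x̄ = [15]
S = H·P̄·Hᵀ + R = [106]
K = P̄·Hᵀ·S⁻¹ = [13/53; -13/53]
x' = x̄ + K·y = [195/53, 282/53]
P' = (I − K·H)·P̄ = [1305/53 1292/53; 1292/53 1305/53]

x' = [195/53, 282/53]
P' = [1305/53 1292/53; 1292/53 1305/53]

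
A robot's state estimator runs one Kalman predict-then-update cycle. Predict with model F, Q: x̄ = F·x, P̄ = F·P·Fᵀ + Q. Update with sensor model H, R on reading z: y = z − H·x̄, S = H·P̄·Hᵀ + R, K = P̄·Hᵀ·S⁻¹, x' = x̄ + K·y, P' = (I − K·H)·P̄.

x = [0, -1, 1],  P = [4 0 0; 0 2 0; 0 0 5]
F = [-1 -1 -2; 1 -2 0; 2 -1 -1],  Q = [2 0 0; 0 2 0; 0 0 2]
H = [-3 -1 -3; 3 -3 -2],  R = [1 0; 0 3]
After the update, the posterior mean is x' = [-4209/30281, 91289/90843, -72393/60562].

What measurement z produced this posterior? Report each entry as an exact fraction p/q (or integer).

z = [3, -1]

x̄ = F·x = [-1, 2, 0]
P̄ = F·P·Fᵀ + Q = [28 0 4; 0 14 12; 4 12 25]
S = H·P̄·Hᵀ + R = [636 60; 60 577]
K = P̄·Hᵀ·S⁻¹ = [-4996/30281 4508/30281; -12445/181686 -3248/30281; -17561/121124 -3427/30281]
x' − x̄ = [26072/30281, -90397/90843, -72393/60562] = K·y
y = (KᵀK)⁻¹·Kᵀ·(x' − x̄) = [2, 8]
z = y + H·x̄ = [2, 8] + [1, -9] = [3, -1]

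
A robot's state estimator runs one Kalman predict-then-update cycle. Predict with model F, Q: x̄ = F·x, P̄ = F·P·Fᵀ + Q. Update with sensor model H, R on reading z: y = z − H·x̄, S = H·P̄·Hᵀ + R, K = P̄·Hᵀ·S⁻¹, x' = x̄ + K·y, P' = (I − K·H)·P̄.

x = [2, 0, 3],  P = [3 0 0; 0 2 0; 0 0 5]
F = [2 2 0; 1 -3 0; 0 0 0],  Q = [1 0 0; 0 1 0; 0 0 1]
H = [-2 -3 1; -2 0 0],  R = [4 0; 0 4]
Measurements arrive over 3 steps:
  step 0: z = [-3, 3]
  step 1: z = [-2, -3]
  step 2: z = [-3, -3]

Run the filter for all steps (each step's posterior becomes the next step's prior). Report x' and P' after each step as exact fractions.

step 0: x' = [-10625/8308, 7879/4154, 55/2077], P' = [3939/4154 -1293/2077 12/2077; -1293/2077 1972/2077 666/2077; 12/2077 666/2077 2066/2077]
step 1: x' = [7705775/4957628, -1562339/2478814, -193887/1239407], P' = [1931411/2478814 -632412/1239407 6835/1239407; -632412/1239407 1075973/1239407 392619/1239407; 6835/1239407 392619/1239407 1229831/1239407]
step 2: x' = [3848545285/2514701524, 176776907/1257350762, 60682372/628675381], P' = [975756641/1257350762 -320736692/628675381 2709313/628675381; -320736692/628675381 544560903/628675381 198441865/628675381; 2709313/628675381 198441865/628675381 623089149/628675381]

step 0: x̄ = F·x = [4, 2, 0]
step 0: P̄ = F·P·Fᵀ + Q = [21 -6 0; -6 22 0; 0 0 1]
step 0: y = z − H·x̄ = [11, 11]
step 0: S = H·P̄·Hᵀ + R = [215 48; 48 88]
step 0: K = P̄·Hᵀ·S⁻¹ = [-12/2077 -3939/8308; -666/2077 1293/4154; 11/2077 -6/2077]
step 0: x' = x̄ + K·y = [-10625/8308, 7879/4154, 55/2077]
step 0: P' = (I − K·H)·P̄ = [3939/4154 -1293/2077 12/2077; -1293/2077 1972/2077 666/2077; 12/2077 666/2077 2066/2077]
step 1: x̄ = F·x = [5133/4154, -57899/8308, 0]
step 1: P̄ = F·P·Fᵀ + Q = [7499/2077 -2721/2077 0; -2721/2077 59105/4154 0; 0 0 1]
step 1: y = z − H·x̄ = [-169781/8308, -1098/2077]
step 1: S = H·P̄·Hᵀ + R = [547403/4154 13670/2077; 13670/2077 38304/2077]
step 1: K = P̄·Hᵀ·S⁻¹ = [-6835/1239407 -1931411/4957628; -392619/1239407 316206/1239407; 9576/1239407 -6835/2478814]
step 1: x' = x̄ + K·y = [7705775/4957628, -1562339/2478814, -193887/1239407]
step 1: P' = (I − K·H)·P̄ = [1931411/2478814 -632412/1239407 6835/1239407; -632412/1239407 1075973/1239407 392619/1239407; 6835/1239407 392619/1239407 1229831/1239407]
step 2: x̄ = F·x = [4581097/2478814, 17079809/4957628, 0]
step 2: P̄ = F·P·Fᵀ + Q = [4346825/1239407 -1994779/1239407 0; -1994779/1239407 31366683/2478814 0; 0 0 1]
step 2: y = z − H·x̄ = [54690931/4957628, 862876/1239407]
step 2: S = H·P̄·Hᵀ + R = [281594121/2478814 5418626/1239407; 5418626/1239407 22344928/1239407]
step 2: K = P̄·Hᵀ·S⁻¹ = [-2709313/628675381 -975756641/2514701524; -198441865/628675381 160368346/628675381; 5586232/628675381 -2709313/1257350762]
step 2: x' = x̄ + K·y = [3848545285/2514701524, 176776907/1257350762, 60682372/628675381]
step 2: P' = (I − K·H)·P̄ = [975756641/1257350762 -320736692/628675381 2709313/628675381; -320736692/628675381 544560903/628675381 198441865/628675381; 2709313/628675381 198441865/628675381 623089149/628675381]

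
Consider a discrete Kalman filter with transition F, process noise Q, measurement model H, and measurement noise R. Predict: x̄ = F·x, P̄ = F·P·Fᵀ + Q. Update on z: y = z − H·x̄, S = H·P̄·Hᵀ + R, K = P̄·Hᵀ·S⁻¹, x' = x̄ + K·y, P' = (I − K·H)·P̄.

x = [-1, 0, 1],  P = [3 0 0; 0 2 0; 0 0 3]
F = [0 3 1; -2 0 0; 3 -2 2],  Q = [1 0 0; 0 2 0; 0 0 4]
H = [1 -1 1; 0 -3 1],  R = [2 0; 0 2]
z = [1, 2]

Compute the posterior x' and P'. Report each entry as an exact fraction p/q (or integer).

x' = [-521/715, 14/715, 124/65]
P' = [24616/3575 -7924/3575 -2454/325; -7924/3575 4986/3575 1206/325; -2454/325 1206/325 3786/325]

x̄ = F·x = [1, 2, -1]
P̄ = F·P·Fᵀ + Q = [22 0 -6; 0 14 -18; -6 -18 51]
y = z − H·x̄ = [3, 9]
S = H·P̄·Hᵀ + R = [113 159; 159 287]
K = P̄·Hᵀ·S⁻¹ = [2773/3575 -1611/3575; 178/3575 -846/3575; 63/325 84/325]
x' = x̄ + K·y = [-521/715, 14/715, 124/65]
P' = (I − K·H)·P̄ = [24616/3575 -7924/3575 -2454/325; -7924/3575 4986/3575 1206/325; -2454/325 1206/325 3786/325]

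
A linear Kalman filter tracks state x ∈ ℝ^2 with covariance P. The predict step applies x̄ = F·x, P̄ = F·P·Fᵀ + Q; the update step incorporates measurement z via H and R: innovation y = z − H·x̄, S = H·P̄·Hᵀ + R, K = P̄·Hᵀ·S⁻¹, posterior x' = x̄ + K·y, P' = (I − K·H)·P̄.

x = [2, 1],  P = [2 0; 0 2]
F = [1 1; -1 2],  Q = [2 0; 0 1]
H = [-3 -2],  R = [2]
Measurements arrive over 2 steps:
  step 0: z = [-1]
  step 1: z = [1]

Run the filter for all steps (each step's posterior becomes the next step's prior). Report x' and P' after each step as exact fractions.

step 0: x' = [49/31, -56/31], P' = [65/31 -92/31; -92/31 145/31]
step 1: x' = [1919/3313, -4691/3313], P' = [4874/3313 -7046/3313; -7046/3313 23625/6626]

step 0: x̄ = F·x = [3, 0]
step 0: P̄ = F·P·Fᵀ + Q = [6 2; 2 11]
step 0: y = z − H·x̄ = [8]
step 0: S = H·P̄·Hᵀ + R = [124]
step 0: K = P̄·Hᵀ·S⁻¹ = [-11/62; -7/31]
step 0: x' = x̄ + K·y = [49/31, -56/31]
step 0: P' = (I − K·H)·P̄ = [65/31 -92/31; -92/31 145/31]
step 1: x̄ = F·x = [-7/31, -161/31]
step 1: P̄ = F·P·Fᵀ + Q = [88/31 133/31; 133/31 1044/31]
step 1: y = z − H·x̄ = [-312/31]
step 1: S = H·P̄·Hᵀ + R = [6626/31]
step 1: K = P̄·Hᵀ·S⁻¹ = [-265/3313; -2487/6626]
step 1: x' = x̄ + K·y = [1919/3313, -4691/3313]
step 1: P' = (I − K·H)·P̄ = [4874/3313 -7046/3313; -7046/3313 23625/6626]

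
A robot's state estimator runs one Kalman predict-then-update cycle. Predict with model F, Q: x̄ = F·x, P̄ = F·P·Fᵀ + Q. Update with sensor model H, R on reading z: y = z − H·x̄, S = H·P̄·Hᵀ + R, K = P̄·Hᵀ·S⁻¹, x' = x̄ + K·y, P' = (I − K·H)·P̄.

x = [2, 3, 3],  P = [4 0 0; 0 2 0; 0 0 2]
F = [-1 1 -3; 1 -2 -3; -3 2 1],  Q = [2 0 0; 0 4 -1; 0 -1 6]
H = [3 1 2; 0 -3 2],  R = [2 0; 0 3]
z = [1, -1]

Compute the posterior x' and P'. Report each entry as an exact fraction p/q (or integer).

x' = [117156/71449, -8427/10207, -116411/71449]
P' = [442090/214347 -42698/30621 -155786/71449; -42698/30621 38044/30621 15892/10207; -155786/71449 15892/10207 374763/142898]

x̄ = F·x = [-8, -13, 3]
P̄ = F·P·Fᵀ + Q = [26 10 10; 10 34 -27; 10 -27 52]
y = z − H·x̄ = [32, -46]
S = H·P̄·Hᵀ + R = [550 184; 184 841]
K = P̄·Hᵀ·S⁻¹ = [46334/214347 -12686/214347; 2651/30621 -6260/30621; 18649/142898 13677/71449]
x' = x̄ + K·y = [117156/71449, -8427/10207, -116411/71449]
P' = (I − K·H)·P̄ = [442090/214347 -42698/30621 -155786/71449; -42698/30621 38044/30621 15892/10207; -155786/71449 15892/10207 374763/142898]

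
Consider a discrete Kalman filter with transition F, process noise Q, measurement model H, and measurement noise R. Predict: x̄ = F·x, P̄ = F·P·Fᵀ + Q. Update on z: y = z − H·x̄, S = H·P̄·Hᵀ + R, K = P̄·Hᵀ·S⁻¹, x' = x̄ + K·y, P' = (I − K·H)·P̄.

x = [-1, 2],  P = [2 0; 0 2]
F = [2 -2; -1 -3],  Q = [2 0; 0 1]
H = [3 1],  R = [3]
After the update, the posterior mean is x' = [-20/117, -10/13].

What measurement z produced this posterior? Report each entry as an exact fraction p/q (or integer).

z = [-1]

x̄ = F·x = [-6, -5]
P̄ = F·P·Fᵀ + Q = [18 8; 8 21]
S = H·P̄·Hᵀ + R = [234]
K = P̄·Hᵀ·S⁻¹ = [31/117; 5/26]
x' − x̄ = [682/117, 55/13] = K·y
y = (KᵀK)⁻¹·Kᵀ·(x' − x̄) = [22]
z = y + H·x̄ = [22] + [-23] = [-1]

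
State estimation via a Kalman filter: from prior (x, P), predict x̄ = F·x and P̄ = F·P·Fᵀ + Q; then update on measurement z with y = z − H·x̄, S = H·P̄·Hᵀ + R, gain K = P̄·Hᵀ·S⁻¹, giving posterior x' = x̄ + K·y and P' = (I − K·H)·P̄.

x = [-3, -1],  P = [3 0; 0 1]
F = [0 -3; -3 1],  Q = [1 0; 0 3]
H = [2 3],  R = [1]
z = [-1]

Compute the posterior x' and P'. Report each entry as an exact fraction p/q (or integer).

x' = [511/284, -425/284]
P' = [2719/284 -1809/284; -1809/284 1235/284]

x̄ = F·x = [3, 8]
P̄ = F·P·Fᵀ + Q = [10 -3; -3 31]
y = z − H·x̄ = [-31]
S = H·P̄·Hᵀ + R = [284]
K = P̄·Hᵀ·S⁻¹ = [11/284; 87/284]
x' = x̄ + K·y = [511/284, -425/284]
P' = (I − K·H)·P̄ = [2719/284 -1809/284; -1809/284 1235/284]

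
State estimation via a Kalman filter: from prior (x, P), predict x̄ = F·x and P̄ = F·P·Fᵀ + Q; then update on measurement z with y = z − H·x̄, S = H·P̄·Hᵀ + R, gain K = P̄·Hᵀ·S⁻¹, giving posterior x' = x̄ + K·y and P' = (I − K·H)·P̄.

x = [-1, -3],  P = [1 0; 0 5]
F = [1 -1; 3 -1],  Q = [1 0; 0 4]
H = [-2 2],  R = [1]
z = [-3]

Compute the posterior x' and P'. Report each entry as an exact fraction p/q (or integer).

x' = [76/37, 20/37]
P' = [255/37 256/37; 256/37 266/37]

x̄ = F·x = [2, 0]
P̄ = F·P·Fᵀ + Q = [7 8; 8 18]
y = z − H·x̄ = [1]
S = H·P̄·Hᵀ + R = [37]
K = P̄·Hᵀ·S⁻¹ = [2/37; 20/37]
x' = x̄ + K·y = [76/37, 20/37]
P' = (I − K·H)·P̄ = [255/37 256/37; 256/37 266/37]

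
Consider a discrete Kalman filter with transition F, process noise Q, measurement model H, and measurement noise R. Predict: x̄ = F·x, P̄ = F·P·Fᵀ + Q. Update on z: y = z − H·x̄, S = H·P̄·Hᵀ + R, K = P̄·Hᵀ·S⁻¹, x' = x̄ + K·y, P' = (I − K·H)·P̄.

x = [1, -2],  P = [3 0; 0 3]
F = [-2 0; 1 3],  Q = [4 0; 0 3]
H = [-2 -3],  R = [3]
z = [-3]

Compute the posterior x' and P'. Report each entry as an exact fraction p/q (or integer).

x̄ = F·x = [-2, -5]
P̄ = F·P·Fᵀ + Q = [16 -6; -6 33]
y = z − H·x̄ = [-22]
S = H·P̄·Hᵀ + R = [292]
K = P̄·Hᵀ·S⁻¹ = [-7/146; -87/292]
x' = x̄ + K·y = [-69/73, 227/146]
P' = (I − K·H)·P̄ = [1119/73 -1485/146; -1485/146 2067/292]

x' = [-69/73, 227/146]
P' = [1119/73 -1485/146; -1485/146 2067/292]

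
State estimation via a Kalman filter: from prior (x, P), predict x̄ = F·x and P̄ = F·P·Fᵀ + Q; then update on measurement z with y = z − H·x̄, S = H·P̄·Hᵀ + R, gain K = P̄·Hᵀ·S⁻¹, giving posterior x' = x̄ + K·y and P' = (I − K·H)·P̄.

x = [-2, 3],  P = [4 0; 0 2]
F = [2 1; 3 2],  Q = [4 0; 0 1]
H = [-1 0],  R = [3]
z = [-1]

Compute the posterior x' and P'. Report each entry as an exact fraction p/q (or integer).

x̄ = F·x = [-1, 0]
P̄ = F·P·Fᵀ + Q = [22 28; 28 45]
y = z − H·x̄ = [-2]
S = H·P̄·Hᵀ + R = [25]
K = P̄·Hᵀ·S⁻¹ = [-22/25; -28/25]
x' = x̄ + K·y = [19/25, 56/25]
P' = (I − K·H)·P̄ = [66/25 84/25; 84/25 341/25]

x' = [19/25, 56/25]
P' = [66/25 84/25; 84/25 341/25]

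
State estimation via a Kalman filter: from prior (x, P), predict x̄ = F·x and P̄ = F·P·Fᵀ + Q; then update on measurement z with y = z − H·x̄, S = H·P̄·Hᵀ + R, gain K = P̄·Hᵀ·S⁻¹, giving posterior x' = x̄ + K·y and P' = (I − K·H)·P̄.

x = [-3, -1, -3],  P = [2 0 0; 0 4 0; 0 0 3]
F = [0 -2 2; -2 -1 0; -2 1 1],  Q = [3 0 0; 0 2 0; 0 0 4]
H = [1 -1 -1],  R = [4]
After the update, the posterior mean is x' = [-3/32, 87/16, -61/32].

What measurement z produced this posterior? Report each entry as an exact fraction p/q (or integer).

z = [-3]

x̄ = F·x = [-4, 7, 2]
P̄ = F·P·Fᵀ + Q = [31 8 -2; 8 14 4; -2 4 19]
S = H·P̄·Hᵀ + R = [64]
K = P̄·Hᵀ·S⁻¹ = [25/64; -5/32; -25/64]
x' − x̄ = [125/32, -25/16, -125/32] = K·y
y = (KᵀK)⁻¹·Kᵀ·(x' − x̄) = [10]
z = y + H·x̄ = [10] + [-13] = [-3]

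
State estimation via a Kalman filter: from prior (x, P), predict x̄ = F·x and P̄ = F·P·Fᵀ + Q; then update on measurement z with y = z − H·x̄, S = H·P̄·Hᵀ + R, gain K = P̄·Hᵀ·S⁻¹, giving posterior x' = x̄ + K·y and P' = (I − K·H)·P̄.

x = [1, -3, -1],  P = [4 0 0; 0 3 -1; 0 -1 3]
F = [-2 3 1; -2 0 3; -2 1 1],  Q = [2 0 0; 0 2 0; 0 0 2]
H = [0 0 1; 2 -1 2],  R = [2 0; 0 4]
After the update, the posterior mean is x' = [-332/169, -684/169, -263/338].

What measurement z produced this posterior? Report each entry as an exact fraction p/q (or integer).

x̄ = F·x = [-12, -5, -6]
P̄ = F·P·Fᵀ + Q = [42 16 24; 16 45 22; 24 22 22]
S = H·P̄·Hᵀ + R = [24 70; 70 345]
K = P̄·Hᵀ·S⁻¹ = [8/169 276/845; 271/169 -199/845; 269/338 7/169]
x' − x̄ = [1696/169, 161/169, 1765/338] = K·y
y = (KᵀK)⁻¹·Kᵀ·(x' − x̄) = [5, 30]
z = y + H·x̄ = [5, 30] + [-6, -31] = [-1, -1]

z = [-1, -1]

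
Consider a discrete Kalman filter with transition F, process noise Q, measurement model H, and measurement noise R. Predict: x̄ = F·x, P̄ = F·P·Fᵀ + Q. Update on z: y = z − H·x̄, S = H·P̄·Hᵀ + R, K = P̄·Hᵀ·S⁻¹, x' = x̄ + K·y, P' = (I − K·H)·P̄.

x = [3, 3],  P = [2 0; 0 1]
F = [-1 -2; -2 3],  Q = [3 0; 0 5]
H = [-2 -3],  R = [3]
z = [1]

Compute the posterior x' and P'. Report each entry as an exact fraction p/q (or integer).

x̄ = F·x = [-9, 3]
P̄ = F·P·Fᵀ + Q = [9 -2; -2 22]
y = z − H·x̄ = [-8]
S = H·P̄·Hᵀ + R = [213]
K = P̄·Hᵀ·S⁻¹ = [-4/71; -62/213]
x' = x̄ + K·y = [-607/71, 1135/213]
P' = (I − K·H)·P̄ = [591/71 -390/71; -390/71 842/213]

x' = [-607/71, 1135/213]
P' = [591/71 -390/71; -390/71 842/213]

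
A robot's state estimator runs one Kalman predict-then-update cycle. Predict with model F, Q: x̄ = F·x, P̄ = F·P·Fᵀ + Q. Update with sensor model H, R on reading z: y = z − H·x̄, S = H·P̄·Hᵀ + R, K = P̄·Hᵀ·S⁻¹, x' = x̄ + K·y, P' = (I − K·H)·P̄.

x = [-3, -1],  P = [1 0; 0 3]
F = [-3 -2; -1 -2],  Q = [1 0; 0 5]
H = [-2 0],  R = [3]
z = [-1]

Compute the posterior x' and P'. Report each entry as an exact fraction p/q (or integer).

x̄ = F·x = [11, 5]
P̄ = F·P·Fᵀ + Q = [22 15; 15 18]
y = z − H·x̄ = [21]
S = H·P̄·Hᵀ + R = [91]
K = P̄·Hᵀ·S⁻¹ = [-44/91; -30/91]
x' = x̄ + K·y = [11/13, -25/13]
P' = (I − K·H)·P̄ = [66/91 45/91; 45/91 738/91]

x' = [11/13, -25/13]
P' = [66/91 45/91; 45/91 738/91]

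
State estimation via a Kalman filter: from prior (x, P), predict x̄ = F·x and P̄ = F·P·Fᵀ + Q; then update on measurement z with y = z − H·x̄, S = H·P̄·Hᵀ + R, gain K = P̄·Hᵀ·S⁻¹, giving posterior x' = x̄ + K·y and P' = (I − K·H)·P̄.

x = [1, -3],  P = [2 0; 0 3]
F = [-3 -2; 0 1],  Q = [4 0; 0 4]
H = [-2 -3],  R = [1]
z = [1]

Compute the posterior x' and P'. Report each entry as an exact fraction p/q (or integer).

x̄ = F·x = [3, -3]
P̄ = F·P·Fᵀ + Q = [34 -6; -6 7]
y = z − H·x̄ = [-2]
S = H·P̄·Hᵀ + R = [128]
K = P̄·Hᵀ·S⁻¹ = [-25/64; -9/128]
x' = x̄ + K·y = [121/32, -183/64]
P' = (I − K·H)·P̄ = [463/32 -609/64; -609/64 815/128]

x' = [121/32, -183/64]
P' = [463/32 -609/64; -609/64 815/128]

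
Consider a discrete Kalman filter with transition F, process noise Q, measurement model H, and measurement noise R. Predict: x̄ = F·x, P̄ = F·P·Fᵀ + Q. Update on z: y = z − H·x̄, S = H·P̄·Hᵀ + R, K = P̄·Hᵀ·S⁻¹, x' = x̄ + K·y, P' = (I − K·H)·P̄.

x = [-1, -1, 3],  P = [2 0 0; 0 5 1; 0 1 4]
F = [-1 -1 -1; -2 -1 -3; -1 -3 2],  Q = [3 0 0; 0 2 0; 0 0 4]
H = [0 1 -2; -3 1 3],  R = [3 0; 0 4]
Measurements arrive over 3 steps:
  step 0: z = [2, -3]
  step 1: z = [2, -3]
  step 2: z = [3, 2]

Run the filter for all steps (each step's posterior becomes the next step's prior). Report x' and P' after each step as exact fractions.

step 0: x̄ = F·x = [-1, -6, 10]
step 0: P̄ = F·P·Fᵀ + Q = [16 25 10; 25 57 2; 10 2 55]
step 0: y = z − H·x̄ = [28, -30]
step 0: S = H·P̄·Hᵀ + R = [272 -286; -286 382]
step 0: K = P̄·Hᵀ·S⁻¹ = [978/5527 1667/11054; 8407/11054 5947/11054; -1037/11054 1594/5527]
step 0: x' = x̄ + K·y = [-3148/5527, -4669/5527, -7068/5527]
step 0: P' = (I − K·H)·P̄ = [155415/11054 96343/5527 93409/11054; 96343/5527 255871/11054 115325/11054; 93409/11054 115325/11054 29609/5527]
step 1: x̄ = F·x = [14885/5527, 32169/5527, 3019/5527]
step 1: P̄ = F·P·Fᵀ + Q = [653253/5527 1125379/5527 798626/5527; 1125379/5527 4016203/11054 2785803/11054; 798626/5527 2785803/11054 1068961/5527]
step 1: y = z − H·x̄ = [-15077/5527, -13152/5527]
step 1: S = H·P̄·Hᵀ + R = [1457841/11054 -1597144/5527; -1597144/5527 9520005/11054]
step 1: K = P̄·Hᵀ·S⁻¹ = [179352634/664949843 278312844/664949843; 569699327/664949843 583790822/664949843; -19065243/664949843 301478275/664949843]
step 1: x' = x̄ + K·y = [639281387/664949843, 926976272/664949843, -302173336/664949843]
step 1: P' = (I − K·H)·P̄ = [15275410887/664949843 19098628356/664949843 9280285227/664949843; 19098628356/664949843 24877878131/664949843 11584390075/664949843; 9280285227/664949843 11584390075/664949843 5820792902/664949843]
step 2: x̄ = F·x = [-1264084323/664949843, -1299019038/664949843, -4024556875/664949843]
step 2: P̄ = F·P·Fᵀ + Q = [127895538765/664949843 222925950114/664949843 156966077748/664949843; 222925950114/664949843 396960834081/664949843 275760542545/664949843; 156966077748/664949843 275760542545/664949843 203577233374/664949843]
step 2: y = z − H·x̄ = [-4755245183/664949843, 10910336380/664949843]
step 2: S = H·P̄·Hᵀ + R = [110222446926/664949843 -275723407472/664949843; -275723407472/664949843 874493737826/664949843]
step 2: K = P̄·Hᵀ·S⁻¹ = [171436587639/588981444097 525868493463/1177962888194; 13529308972229/15313517546522 6996313246183/7656758773261; -236233983777/15313517546522 7203105801787/15313517546522]
step 2: x' = x̄ + K·y = [1968503149314/588981444097, 102919837399259/15313517546522, 27192329857207/15313517546522]
step 2: P' = (I − K·H)·P̄ = [28225000546959/1177962888194 17664280980696/588981444097 17149971217779/1177962888194; 17664280980696/588981444097 597866525135513/15313517546522 278639299109413/15313517546522; 17149971217779/1177962888194 278639299109413/15313517546522 69837000265186/7656758773261]

step 0: x' = [-3148/5527, -4669/5527, -7068/5527], P' = [155415/11054 96343/5527 93409/11054; 96343/5527 255871/11054 115325/11054; 93409/11054 115325/11054 29609/5527]
step 1: x' = [639281387/664949843, 926976272/664949843, -302173336/664949843], P' = [15275410887/664949843 19098628356/664949843 9280285227/664949843; 19098628356/664949843 24877878131/664949843 11584390075/664949843; 9280285227/664949843 11584390075/664949843 5820792902/664949843]
step 2: x' = [1968503149314/588981444097, 102919837399259/15313517546522, 27192329857207/15313517546522], P' = [28225000546959/1177962888194 17664280980696/588981444097 17149971217779/1177962888194; 17664280980696/588981444097 597866525135513/15313517546522 278639299109413/15313517546522; 17149971217779/1177962888194 278639299109413/15313517546522 69837000265186/7656758773261]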